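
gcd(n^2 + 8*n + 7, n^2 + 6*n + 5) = n + 1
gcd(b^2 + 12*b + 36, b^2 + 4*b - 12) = b + 6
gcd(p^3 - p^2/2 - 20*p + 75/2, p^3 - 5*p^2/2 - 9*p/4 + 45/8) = p - 5/2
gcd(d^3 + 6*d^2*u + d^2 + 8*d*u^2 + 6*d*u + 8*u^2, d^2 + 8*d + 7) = d + 1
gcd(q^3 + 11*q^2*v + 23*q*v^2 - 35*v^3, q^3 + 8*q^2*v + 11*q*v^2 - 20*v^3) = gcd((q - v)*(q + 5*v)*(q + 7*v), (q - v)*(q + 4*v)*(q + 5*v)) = q^2 + 4*q*v - 5*v^2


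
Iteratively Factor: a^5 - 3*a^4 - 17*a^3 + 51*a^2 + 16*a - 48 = (a - 4)*(a^4 + a^3 - 13*a^2 - a + 12) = (a - 4)*(a + 4)*(a^3 - 3*a^2 - a + 3) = (a - 4)*(a - 3)*(a + 4)*(a^2 - 1) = (a - 4)*(a - 3)*(a + 1)*(a + 4)*(a - 1)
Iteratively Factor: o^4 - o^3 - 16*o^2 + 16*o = (o)*(o^3 - o^2 - 16*o + 16) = o*(o - 4)*(o^2 + 3*o - 4) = o*(o - 4)*(o - 1)*(o + 4)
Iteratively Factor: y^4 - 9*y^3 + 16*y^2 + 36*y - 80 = (y + 2)*(y^3 - 11*y^2 + 38*y - 40) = (y - 2)*(y + 2)*(y^2 - 9*y + 20) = (y - 4)*(y - 2)*(y + 2)*(y - 5)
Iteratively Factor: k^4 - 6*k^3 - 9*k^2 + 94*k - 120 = (k - 3)*(k^3 - 3*k^2 - 18*k + 40) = (k - 5)*(k - 3)*(k^2 + 2*k - 8) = (k - 5)*(k - 3)*(k - 2)*(k + 4)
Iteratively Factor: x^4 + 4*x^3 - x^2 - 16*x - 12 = (x + 2)*(x^3 + 2*x^2 - 5*x - 6) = (x + 2)*(x + 3)*(x^2 - x - 2) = (x - 2)*(x + 2)*(x + 3)*(x + 1)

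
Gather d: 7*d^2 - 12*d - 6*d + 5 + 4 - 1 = 7*d^2 - 18*d + 8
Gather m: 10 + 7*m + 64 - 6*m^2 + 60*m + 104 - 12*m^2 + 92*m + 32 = -18*m^2 + 159*m + 210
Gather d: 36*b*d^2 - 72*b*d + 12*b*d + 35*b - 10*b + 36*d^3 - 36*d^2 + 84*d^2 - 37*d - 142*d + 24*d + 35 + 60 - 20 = 25*b + 36*d^3 + d^2*(36*b + 48) + d*(-60*b - 155) + 75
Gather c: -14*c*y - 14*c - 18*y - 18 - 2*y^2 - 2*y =c*(-14*y - 14) - 2*y^2 - 20*y - 18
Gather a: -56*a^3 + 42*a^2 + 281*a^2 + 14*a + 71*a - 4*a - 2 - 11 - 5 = -56*a^3 + 323*a^2 + 81*a - 18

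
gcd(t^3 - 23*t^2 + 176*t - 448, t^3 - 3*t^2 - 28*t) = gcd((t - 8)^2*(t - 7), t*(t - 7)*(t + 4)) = t - 7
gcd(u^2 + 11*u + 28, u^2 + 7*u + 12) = u + 4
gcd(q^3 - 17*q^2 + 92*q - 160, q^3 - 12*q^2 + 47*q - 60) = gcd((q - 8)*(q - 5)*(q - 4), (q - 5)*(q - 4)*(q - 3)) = q^2 - 9*q + 20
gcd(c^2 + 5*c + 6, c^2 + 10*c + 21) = c + 3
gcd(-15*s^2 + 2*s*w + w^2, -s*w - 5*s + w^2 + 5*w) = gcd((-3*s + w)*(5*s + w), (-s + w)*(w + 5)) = 1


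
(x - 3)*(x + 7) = x^2 + 4*x - 21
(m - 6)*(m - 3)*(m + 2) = m^3 - 7*m^2 + 36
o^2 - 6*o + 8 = (o - 4)*(o - 2)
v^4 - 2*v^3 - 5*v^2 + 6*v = v*(v - 3)*(v - 1)*(v + 2)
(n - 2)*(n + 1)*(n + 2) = n^3 + n^2 - 4*n - 4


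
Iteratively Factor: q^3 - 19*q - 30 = (q - 5)*(q^2 + 5*q + 6) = (q - 5)*(q + 3)*(q + 2)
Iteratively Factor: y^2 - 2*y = (y)*(y - 2)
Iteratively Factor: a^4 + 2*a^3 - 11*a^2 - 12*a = (a + 4)*(a^3 - 2*a^2 - 3*a) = (a + 1)*(a + 4)*(a^2 - 3*a) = a*(a + 1)*(a + 4)*(a - 3)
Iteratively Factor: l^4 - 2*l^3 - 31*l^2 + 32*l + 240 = (l - 4)*(l^3 + 2*l^2 - 23*l - 60) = (l - 5)*(l - 4)*(l^2 + 7*l + 12) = (l - 5)*(l - 4)*(l + 4)*(l + 3)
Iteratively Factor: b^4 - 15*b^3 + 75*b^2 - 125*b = (b - 5)*(b^3 - 10*b^2 + 25*b) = (b - 5)^2*(b^2 - 5*b) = b*(b - 5)^2*(b - 5)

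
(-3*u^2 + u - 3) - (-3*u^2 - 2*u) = 3*u - 3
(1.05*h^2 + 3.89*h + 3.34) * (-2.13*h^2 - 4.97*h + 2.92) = -2.2365*h^4 - 13.5042*h^3 - 23.3815*h^2 - 5.241*h + 9.7528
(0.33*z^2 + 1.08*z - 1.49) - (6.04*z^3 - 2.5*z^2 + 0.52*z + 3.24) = -6.04*z^3 + 2.83*z^2 + 0.56*z - 4.73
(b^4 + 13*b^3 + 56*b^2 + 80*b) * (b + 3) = b^5 + 16*b^4 + 95*b^3 + 248*b^2 + 240*b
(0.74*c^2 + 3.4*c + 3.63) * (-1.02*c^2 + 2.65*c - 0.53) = -0.7548*c^4 - 1.507*c^3 + 4.9152*c^2 + 7.8175*c - 1.9239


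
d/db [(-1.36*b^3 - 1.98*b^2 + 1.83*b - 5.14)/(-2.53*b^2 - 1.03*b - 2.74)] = (3.4408*b^4 + 2.8016*b^3 + 17.8485*b^2 - 15.158*b - 10.3084)/(6.4009*b^4 + 5.2118*b^3 + 14.9253*b^2 + 5.6444*b + 7.5076)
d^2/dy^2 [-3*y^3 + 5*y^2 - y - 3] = 10 - 18*y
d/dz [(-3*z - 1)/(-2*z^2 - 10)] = (-3*z^2 - 2*z + 15)/(2*(z^4 + 10*z^2 + 25))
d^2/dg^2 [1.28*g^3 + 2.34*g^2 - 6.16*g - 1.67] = 7.68*g + 4.68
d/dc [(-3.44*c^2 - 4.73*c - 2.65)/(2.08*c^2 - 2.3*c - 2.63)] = (17.7504*c^2 + 29.1184*c + 6.3449)/(4.3264*c^4 - 9.568*c^3 - 5.6508*c^2 + 12.098*c + 6.9169)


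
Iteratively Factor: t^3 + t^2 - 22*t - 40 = (t + 4)*(t^2 - 3*t - 10) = (t + 2)*(t + 4)*(t - 5)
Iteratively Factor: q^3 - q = (q + 1)*(q^2 - q) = (q - 1)*(q + 1)*(q)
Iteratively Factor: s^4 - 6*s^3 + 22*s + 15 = (s - 3)*(s^3 - 3*s^2 - 9*s - 5) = (s - 3)*(s + 1)*(s^2 - 4*s - 5) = (s - 3)*(s + 1)^2*(s - 5)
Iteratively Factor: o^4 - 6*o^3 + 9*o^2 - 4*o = (o - 1)*(o^3 - 5*o^2 + 4*o) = (o - 1)^2*(o^2 - 4*o) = o*(o - 1)^2*(o - 4)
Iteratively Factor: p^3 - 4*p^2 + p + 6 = (p + 1)*(p^2 - 5*p + 6) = (p - 2)*(p + 1)*(p - 3)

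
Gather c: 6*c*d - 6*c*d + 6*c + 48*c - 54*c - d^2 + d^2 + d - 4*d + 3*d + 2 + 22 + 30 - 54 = 0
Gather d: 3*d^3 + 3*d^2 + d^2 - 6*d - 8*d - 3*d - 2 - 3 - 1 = 3*d^3 + 4*d^2 - 17*d - 6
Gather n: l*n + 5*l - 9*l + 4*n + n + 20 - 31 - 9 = -4*l + n*(l + 5) - 20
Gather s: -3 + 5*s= 5*s - 3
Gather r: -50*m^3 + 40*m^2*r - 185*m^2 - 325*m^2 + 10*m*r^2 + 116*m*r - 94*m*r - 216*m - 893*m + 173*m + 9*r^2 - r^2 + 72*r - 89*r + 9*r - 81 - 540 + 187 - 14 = -50*m^3 - 510*m^2 - 936*m + r^2*(10*m + 8) + r*(40*m^2 + 22*m - 8) - 448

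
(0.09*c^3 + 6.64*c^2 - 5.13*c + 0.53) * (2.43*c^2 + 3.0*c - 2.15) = 0.2187*c^5 + 16.4052*c^4 + 7.2606*c^3 - 28.3781*c^2 + 12.6195*c - 1.1395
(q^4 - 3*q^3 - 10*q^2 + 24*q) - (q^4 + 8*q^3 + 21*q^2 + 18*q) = -11*q^3 - 31*q^2 + 6*q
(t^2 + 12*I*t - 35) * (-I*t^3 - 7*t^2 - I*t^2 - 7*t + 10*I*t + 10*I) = -I*t^5 + 5*t^4 - I*t^4 + 5*t^3 - 39*I*t^3 + 125*t^2 - 39*I*t^2 + 125*t - 350*I*t - 350*I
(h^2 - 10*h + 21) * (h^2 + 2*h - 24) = h^4 - 8*h^3 - 23*h^2 + 282*h - 504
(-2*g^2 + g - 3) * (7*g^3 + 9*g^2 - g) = -14*g^5 - 11*g^4 - 10*g^3 - 28*g^2 + 3*g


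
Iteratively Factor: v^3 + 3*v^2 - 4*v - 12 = (v + 2)*(v^2 + v - 6) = (v + 2)*(v + 3)*(v - 2)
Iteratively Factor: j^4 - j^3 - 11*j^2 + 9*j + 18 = (j - 2)*(j^3 + j^2 - 9*j - 9) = (j - 2)*(j + 3)*(j^2 - 2*j - 3) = (j - 2)*(j + 1)*(j + 3)*(j - 3)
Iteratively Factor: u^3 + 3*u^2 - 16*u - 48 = (u + 4)*(u^2 - u - 12) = (u - 4)*(u + 4)*(u + 3)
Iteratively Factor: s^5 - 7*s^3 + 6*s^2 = (s - 2)*(s^4 + 2*s^3 - 3*s^2) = s*(s - 2)*(s^3 + 2*s^2 - 3*s) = s*(s - 2)*(s + 3)*(s^2 - s) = s^2*(s - 2)*(s + 3)*(s - 1)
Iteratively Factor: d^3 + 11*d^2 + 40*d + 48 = (d + 3)*(d^2 + 8*d + 16) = (d + 3)*(d + 4)*(d + 4)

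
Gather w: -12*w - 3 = -12*w - 3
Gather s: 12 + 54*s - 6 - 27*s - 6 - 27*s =0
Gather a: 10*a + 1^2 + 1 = 10*a + 2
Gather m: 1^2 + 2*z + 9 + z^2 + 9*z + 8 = z^2 + 11*z + 18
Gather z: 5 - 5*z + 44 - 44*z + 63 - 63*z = 112 - 112*z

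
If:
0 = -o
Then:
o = 0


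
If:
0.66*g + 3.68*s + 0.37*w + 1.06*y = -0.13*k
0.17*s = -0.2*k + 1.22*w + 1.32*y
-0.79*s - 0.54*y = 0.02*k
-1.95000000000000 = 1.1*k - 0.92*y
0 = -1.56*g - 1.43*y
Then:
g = 0.06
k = -1.83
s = 0.09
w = -0.21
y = -0.07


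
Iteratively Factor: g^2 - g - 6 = (g + 2)*(g - 3)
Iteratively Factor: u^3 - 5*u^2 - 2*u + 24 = (u + 2)*(u^2 - 7*u + 12) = (u - 3)*(u + 2)*(u - 4)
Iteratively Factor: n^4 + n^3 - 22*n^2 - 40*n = (n + 4)*(n^3 - 3*n^2 - 10*n) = n*(n + 4)*(n^2 - 3*n - 10) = n*(n - 5)*(n + 4)*(n + 2)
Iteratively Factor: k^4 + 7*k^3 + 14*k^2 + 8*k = (k + 2)*(k^3 + 5*k^2 + 4*k) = (k + 1)*(k + 2)*(k^2 + 4*k) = (k + 1)*(k + 2)*(k + 4)*(k)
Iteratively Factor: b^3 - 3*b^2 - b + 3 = (b - 3)*(b^2 - 1) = (b - 3)*(b + 1)*(b - 1)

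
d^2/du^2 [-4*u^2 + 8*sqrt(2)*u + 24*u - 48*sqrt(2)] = -8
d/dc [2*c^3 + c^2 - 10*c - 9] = 6*c^2 + 2*c - 10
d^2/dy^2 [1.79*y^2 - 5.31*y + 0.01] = 3.58000000000000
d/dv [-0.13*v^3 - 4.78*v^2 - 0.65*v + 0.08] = -0.39*v^2 - 9.56*v - 0.65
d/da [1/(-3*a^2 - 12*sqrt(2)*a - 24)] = 2*(a + 2*sqrt(2))/(3*(a^2 + 4*sqrt(2)*a + 8)^2)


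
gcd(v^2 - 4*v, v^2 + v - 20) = v - 4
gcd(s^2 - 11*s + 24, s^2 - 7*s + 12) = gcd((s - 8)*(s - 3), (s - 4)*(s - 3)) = s - 3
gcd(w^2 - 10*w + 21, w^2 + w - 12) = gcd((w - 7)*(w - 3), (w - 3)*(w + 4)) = w - 3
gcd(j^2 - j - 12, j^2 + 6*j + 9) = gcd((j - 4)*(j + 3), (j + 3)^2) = j + 3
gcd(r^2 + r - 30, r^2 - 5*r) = r - 5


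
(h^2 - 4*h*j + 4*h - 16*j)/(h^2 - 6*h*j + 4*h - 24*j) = (h - 4*j)/(h - 6*j)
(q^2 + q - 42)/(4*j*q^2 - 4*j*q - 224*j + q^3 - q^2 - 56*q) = (q - 6)/(4*j*q - 32*j + q^2 - 8*q)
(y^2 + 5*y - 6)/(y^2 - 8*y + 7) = (y + 6)/(y - 7)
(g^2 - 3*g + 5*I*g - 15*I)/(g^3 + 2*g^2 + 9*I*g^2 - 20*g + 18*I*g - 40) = (g - 3)/(g^2 + g*(2 + 4*I) + 8*I)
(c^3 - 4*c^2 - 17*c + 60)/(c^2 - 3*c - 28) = (c^2 - 8*c + 15)/(c - 7)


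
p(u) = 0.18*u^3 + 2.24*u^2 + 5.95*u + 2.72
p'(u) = 0.54*u^2 + 4.48*u + 5.95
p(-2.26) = -1.36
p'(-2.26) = -1.42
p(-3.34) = 1.13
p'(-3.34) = -2.99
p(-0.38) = 0.77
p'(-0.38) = 4.33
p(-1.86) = -1.76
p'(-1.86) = -0.51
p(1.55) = 17.99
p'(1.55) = 14.19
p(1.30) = 14.64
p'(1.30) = 12.69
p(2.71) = 38.88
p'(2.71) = 22.06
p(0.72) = 8.23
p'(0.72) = 9.46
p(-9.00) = -0.61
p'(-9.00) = 9.37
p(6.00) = 157.94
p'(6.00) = 52.27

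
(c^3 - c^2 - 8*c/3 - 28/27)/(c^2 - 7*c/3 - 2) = (9*c^2 - 15*c - 14)/(9*(c - 3))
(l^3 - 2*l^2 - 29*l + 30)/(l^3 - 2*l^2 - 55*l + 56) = (l^2 - l - 30)/(l^2 - l - 56)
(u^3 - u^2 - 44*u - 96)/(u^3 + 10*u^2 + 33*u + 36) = (u - 8)/(u + 3)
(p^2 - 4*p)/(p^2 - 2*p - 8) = p/(p + 2)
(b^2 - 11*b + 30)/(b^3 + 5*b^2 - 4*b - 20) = (b^2 - 11*b + 30)/(b^3 + 5*b^2 - 4*b - 20)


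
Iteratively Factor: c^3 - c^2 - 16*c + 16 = (c + 4)*(c^2 - 5*c + 4) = (c - 4)*(c + 4)*(c - 1)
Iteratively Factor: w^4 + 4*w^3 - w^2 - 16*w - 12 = (w + 1)*(w^3 + 3*w^2 - 4*w - 12) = (w + 1)*(w + 2)*(w^2 + w - 6) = (w + 1)*(w + 2)*(w + 3)*(w - 2)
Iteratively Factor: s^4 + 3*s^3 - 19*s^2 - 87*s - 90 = (s - 5)*(s^3 + 8*s^2 + 21*s + 18) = (s - 5)*(s + 3)*(s^2 + 5*s + 6) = (s - 5)*(s + 3)^2*(s + 2)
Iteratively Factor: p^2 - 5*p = (p - 5)*(p)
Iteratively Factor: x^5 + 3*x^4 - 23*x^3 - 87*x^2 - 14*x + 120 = (x + 4)*(x^4 - x^3 - 19*x^2 - 11*x + 30) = (x + 3)*(x + 4)*(x^3 - 4*x^2 - 7*x + 10) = (x - 1)*(x + 3)*(x + 4)*(x^2 - 3*x - 10) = (x - 5)*(x - 1)*(x + 3)*(x + 4)*(x + 2)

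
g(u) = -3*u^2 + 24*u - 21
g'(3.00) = 6.00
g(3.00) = 24.00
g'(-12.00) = 96.00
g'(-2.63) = 39.78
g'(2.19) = 10.86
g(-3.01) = -120.42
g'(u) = 24 - 6*u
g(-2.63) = -104.87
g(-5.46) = -241.47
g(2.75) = 22.31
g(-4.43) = -186.19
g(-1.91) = -77.78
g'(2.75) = 7.50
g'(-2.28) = 37.68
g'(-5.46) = 56.76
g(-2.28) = -91.32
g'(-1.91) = 35.46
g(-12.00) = -741.00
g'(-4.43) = 50.58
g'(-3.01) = 42.06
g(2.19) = 17.17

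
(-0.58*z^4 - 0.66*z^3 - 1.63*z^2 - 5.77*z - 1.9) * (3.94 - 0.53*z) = 0.3074*z^5 - 1.9354*z^4 - 1.7365*z^3 - 3.3641*z^2 - 21.7268*z - 7.486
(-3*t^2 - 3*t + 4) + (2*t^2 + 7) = -t^2 - 3*t + 11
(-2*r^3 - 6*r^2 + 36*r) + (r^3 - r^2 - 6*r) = -r^3 - 7*r^2 + 30*r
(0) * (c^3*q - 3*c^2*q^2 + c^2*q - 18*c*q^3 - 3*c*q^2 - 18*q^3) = 0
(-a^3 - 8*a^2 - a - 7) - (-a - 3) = -a^3 - 8*a^2 - 4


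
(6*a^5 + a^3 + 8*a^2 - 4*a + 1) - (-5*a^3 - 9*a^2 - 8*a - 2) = 6*a^5 + 6*a^3 + 17*a^2 + 4*a + 3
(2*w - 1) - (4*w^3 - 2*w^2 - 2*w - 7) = -4*w^3 + 2*w^2 + 4*w + 6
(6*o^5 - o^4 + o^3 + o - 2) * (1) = 6*o^5 - o^4 + o^3 + o - 2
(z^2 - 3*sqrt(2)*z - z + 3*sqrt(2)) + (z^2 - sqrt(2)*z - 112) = 2*z^2 - 4*sqrt(2)*z - z - 112 + 3*sqrt(2)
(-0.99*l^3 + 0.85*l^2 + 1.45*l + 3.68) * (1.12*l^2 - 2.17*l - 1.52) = -1.1088*l^5 + 3.1003*l^4 + 1.2843*l^3 - 0.316899999999999*l^2 - 10.1896*l - 5.5936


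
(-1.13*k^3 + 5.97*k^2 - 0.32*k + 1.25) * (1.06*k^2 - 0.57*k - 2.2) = -1.1978*k^5 + 6.9723*k^4 - 1.2561*k^3 - 11.6266*k^2 - 0.00849999999999984*k - 2.75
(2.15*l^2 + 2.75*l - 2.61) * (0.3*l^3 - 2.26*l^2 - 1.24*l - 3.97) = 0.645*l^5 - 4.034*l^4 - 9.664*l^3 - 6.0469*l^2 - 7.6811*l + 10.3617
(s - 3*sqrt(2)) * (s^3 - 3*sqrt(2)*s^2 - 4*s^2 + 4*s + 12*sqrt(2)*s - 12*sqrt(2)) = s^4 - 6*sqrt(2)*s^3 - 4*s^3 + 22*s^2 + 24*sqrt(2)*s^2 - 72*s - 24*sqrt(2)*s + 72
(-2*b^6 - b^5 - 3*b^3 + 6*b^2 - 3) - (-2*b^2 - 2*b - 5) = -2*b^6 - b^5 - 3*b^3 + 8*b^2 + 2*b + 2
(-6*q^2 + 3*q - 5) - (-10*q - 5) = -6*q^2 + 13*q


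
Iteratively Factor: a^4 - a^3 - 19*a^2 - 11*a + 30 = (a - 5)*(a^3 + 4*a^2 + a - 6) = (a - 5)*(a + 2)*(a^2 + 2*a - 3) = (a - 5)*(a - 1)*(a + 2)*(a + 3)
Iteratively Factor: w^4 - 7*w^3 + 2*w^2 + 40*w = (w + 2)*(w^3 - 9*w^2 + 20*w) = (w - 4)*(w + 2)*(w^2 - 5*w) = (w - 5)*(w - 4)*(w + 2)*(w)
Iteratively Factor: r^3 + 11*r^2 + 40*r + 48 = (r + 3)*(r^2 + 8*r + 16) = (r + 3)*(r + 4)*(r + 4)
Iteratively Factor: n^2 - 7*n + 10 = (n - 2)*(n - 5)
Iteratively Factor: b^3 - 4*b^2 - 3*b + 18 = (b + 2)*(b^2 - 6*b + 9) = (b - 3)*(b + 2)*(b - 3)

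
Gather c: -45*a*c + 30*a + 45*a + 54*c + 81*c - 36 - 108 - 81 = 75*a + c*(135 - 45*a) - 225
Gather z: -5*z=-5*z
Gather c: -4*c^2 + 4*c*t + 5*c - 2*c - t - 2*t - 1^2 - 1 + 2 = -4*c^2 + c*(4*t + 3) - 3*t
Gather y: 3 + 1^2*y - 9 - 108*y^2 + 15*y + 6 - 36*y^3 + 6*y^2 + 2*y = -36*y^3 - 102*y^2 + 18*y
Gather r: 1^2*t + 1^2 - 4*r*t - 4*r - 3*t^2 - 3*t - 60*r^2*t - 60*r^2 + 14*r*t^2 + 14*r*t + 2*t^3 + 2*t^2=r^2*(-60*t - 60) + r*(14*t^2 + 10*t - 4) + 2*t^3 - t^2 - 2*t + 1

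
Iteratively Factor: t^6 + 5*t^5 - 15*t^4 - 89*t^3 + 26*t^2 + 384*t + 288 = (t + 2)*(t^5 + 3*t^4 - 21*t^3 - 47*t^2 + 120*t + 144) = (t + 1)*(t + 2)*(t^4 + 2*t^3 - 23*t^2 - 24*t + 144) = (t + 1)*(t + 2)*(t + 4)*(t^3 - 2*t^2 - 15*t + 36) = (t + 1)*(t + 2)*(t + 4)^2*(t^2 - 6*t + 9) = (t - 3)*(t + 1)*(t + 2)*(t + 4)^2*(t - 3)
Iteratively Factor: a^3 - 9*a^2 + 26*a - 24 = (a - 2)*(a^2 - 7*a + 12) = (a - 4)*(a - 2)*(a - 3)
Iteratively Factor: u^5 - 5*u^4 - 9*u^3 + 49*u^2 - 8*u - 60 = (u + 3)*(u^4 - 8*u^3 + 15*u^2 + 4*u - 20) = (u - 2)*(u + 3)*(u^3 - 6*u^2 + 3*u + 10) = (u - 2)*(u + 1)*(u + 3)*(u^2 - 7*u + 10) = (u - 5)*(u - 2)*(u + 1)*(u + 3)*(u - 2)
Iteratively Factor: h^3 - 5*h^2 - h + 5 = (h - 5)*(h^2 - 1) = (h - 5)*(h + 1)*(h - 1)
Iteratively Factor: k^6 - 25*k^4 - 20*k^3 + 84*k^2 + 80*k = (k - 5)*(k^5 + 5*k^4 - 20*k^2 - 16*k) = (k - 5)*(k + 2)*(k^4 + 3*k^3 - 6*k^2 - 8*k) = k*(k - 5)*(k + 2)*(k^3 + 3*k^2 - 6*k - 8) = k*(k - 5)*(k + 1)*(k + 2)*(k^2 + 2*k - 8) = k*(k - 5)*(k + 1)*(k + 2)*(k + 4)*(k - 2)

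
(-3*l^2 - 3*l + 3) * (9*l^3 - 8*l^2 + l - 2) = -27*l^5 - 3*l^4 + 48*l^3 - 21*l^2 + 9*l - 6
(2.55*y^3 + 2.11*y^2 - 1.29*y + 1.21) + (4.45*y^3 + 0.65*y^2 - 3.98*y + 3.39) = 7.0*y^3 + 2.76*y^2 - 5.27*y + 4.6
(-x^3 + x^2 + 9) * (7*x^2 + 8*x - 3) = -7*x^5 - x^4 + 11*x^3 + 60*x^2 + 72*x - 27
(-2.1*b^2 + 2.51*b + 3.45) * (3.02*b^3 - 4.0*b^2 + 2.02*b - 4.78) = -6.342*b^5 + 15.9802*b^4 - 3.863*b^3 + 1.3082*b^2 - 5.0288*b - 16.491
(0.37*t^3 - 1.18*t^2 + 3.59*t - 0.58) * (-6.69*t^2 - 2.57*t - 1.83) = -2.4753*t^5 + 6.9433*t^4 - 21.6616*t^3 - 3.1867*t^2 - 5.0791*t + 1.0614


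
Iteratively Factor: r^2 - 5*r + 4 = (r - 4)*(r - 1)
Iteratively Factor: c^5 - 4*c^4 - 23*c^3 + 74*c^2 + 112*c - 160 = (c + 2)*(c^4 - 6*c^3 - 11*c^2 + 96*c - 80) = (c - 4)*(c + 2)*(c^3 - 2*c^2 - 19*c + 20) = (c - 5)*(c - 4)*(c + 2)*(c^2 + 3*c - 4) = (c - 5)*(c - 4)*(c + 2)*(c + 4)*(c - 1)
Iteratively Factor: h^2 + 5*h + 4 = (h + 4)*(h + 1)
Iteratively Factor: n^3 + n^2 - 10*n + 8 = (n - 2)*(n^2 + 3*n - 4) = (n - 2)*(n + 4)*(n - 1)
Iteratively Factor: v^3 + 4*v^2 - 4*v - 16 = (v + 4)*(v^2 - 4) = (v + 2)*(v + 4)*(v - 2)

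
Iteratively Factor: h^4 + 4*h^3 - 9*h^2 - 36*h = (h + 4)*(h^3 - 9*h) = (h + 3)*(h + 4)*(h^2 - 3*h) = h*(h + 3)*(h + 4)*(h - 3)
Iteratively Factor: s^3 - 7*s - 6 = (s + 2)*(s^2 - 2*s - 3) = (s - 3)*(s + 2)*(s + 1)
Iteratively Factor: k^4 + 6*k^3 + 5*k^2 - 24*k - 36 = (k - 2)*(k^3 + 8*k^2 + 21*k + 18) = (k - 2)*(k + 2)*(k^2 + 6*k + 9) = (k - 2)*(k + 2)*(k + 3)*(k + 3)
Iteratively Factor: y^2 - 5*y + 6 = (y - 3)*(y - 2)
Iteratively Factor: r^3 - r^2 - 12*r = (r)*(r^2 - r - 12) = r*(r - 4)*(r + 3)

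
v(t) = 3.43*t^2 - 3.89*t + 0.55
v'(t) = 6.86*t - 3.89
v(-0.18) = 1.36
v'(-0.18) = -5.12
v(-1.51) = 14.24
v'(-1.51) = -14.25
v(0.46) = -0.51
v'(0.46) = -0.73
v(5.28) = 75.63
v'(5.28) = 32.33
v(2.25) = 9.16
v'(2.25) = 11.54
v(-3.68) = 61.32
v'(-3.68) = -29.13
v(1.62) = 3.25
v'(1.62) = 7.22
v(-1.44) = 13.26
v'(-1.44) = -13.77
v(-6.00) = 147.37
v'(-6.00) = -45.05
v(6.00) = 100.69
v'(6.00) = 37.27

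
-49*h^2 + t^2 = (-7*h + t)*(7*h + t)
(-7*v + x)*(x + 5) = -7*v*x - 35*v + x^2 + 5*x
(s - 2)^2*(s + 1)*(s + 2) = s^4 - s^3 - 6*s^2 + 4*s + 8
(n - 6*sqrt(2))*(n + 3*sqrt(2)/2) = n^2 - 9*sqrt(2)*n/2 - 18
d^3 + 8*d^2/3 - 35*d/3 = d*(d - 7/3)*(d + 5)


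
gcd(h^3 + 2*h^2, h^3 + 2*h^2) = h^3 + 2*h^2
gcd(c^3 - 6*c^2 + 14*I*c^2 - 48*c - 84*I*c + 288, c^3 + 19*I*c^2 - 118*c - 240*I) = c^2 + 14*I*c - 48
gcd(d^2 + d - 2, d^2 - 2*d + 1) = d - 1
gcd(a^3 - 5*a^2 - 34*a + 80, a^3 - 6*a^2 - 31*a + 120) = a^2 - 3*a - 40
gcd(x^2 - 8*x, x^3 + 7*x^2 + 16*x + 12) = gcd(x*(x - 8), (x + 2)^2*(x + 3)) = 1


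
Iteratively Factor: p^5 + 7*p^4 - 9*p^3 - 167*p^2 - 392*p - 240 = (p - 5)*(p^4 + 12*p^3 + 51*p^2 + 88*p + 48) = (p - 5)*(p + 4)*(p^3 + 8*p^2 + 19*p + 12) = (p - 5)*(p + 1)*(p + 4)*(p^2 + 7*p + 12) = (p - 5)*(p + 1)*(p + 4)^2*(p + 3)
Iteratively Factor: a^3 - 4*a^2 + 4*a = (a - 2)*(a^2 - 2*a) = (a - 2)^2*(a)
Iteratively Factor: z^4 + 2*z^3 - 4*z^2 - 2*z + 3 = (z - 1)*(z^3 + 3*z^2 - z - 3) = (z - 1)*(z + 3)*(z^2 - 1) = (z - 1)^2*(z + 3)*(z + 1)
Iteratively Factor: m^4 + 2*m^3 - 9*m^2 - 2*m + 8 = (m + 1)*(m^3 + m^2 - 10*m + 8) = (m + 1)*(m + 4)*(m^2 - 3*m + 2) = (m - 2)*(m + 1)*(m + 4)*(m - 1)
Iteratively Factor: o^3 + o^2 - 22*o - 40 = (o + 4)*(o^2 - 3*o - 10) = (o + 2)*(o + 4)*(o - 5)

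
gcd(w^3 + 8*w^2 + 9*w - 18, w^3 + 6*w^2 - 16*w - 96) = w + 6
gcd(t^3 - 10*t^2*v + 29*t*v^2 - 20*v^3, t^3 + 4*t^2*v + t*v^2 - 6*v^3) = t - v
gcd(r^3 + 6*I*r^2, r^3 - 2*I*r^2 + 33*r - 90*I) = r + 6*I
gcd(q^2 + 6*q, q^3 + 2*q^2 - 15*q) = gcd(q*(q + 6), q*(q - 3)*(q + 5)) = q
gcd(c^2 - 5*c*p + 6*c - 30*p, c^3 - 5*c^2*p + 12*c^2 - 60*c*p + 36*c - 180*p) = -c^2 + 5*c*p - 6*c + 30*p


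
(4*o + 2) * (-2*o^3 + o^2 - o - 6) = -8*o^4 - 2*o^2 - 26*o - 12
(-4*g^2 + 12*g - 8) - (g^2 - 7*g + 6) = -5*g^2 + 19*g - 14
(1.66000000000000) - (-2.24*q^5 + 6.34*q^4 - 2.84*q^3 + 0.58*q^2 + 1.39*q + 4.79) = 2.24*q^5 - 6.34*q^4 + 2.84*q^3 - 0.58*q^2 - 1.39*q - 3.13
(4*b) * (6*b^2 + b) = 24*b^3 + 4*b^2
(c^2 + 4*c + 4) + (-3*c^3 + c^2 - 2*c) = -3*c^3 + 2*c^2 + 2*c + 4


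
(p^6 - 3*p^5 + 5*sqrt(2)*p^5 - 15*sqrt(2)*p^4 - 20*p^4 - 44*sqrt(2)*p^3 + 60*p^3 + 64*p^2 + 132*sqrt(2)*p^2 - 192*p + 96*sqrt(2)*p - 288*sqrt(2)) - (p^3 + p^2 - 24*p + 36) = p^6 - 3*p^5 + 5*sqrt(2)*p^5 - 15*sqrt(2)*p^4 - 20*p^4 - 44*sqrt(2)*p^3 + 59*p^3 + 63*p^2 + 132*sqrt(2)*p^2 - 168*p + 96*sqrt(2)*p - 288*sqrt(2) - 36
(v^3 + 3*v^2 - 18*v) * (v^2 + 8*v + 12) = v^5 + 11*v^4 + 18*v^3 - 108*v^2 - 216*v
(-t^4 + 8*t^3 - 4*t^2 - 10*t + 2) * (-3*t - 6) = 3*t^5 - 18*t^4 - 36*t^3 + 54*t^2 + 54*t - 12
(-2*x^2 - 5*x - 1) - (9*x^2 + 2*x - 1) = -11*x^2 - 7*x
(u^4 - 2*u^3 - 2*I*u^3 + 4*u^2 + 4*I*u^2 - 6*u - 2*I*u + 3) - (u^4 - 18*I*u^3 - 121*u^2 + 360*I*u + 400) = -2*u^3 + 16*I*u^3 + 125*u^2 + 4*I*u^2 - 6*u - 362*I*u - 397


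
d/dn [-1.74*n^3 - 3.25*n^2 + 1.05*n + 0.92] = -5.22*n^2 - 6.5*n + 1.05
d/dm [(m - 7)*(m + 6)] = 2*m - 1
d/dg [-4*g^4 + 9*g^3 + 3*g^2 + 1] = g*(-16*g^2 + 27*g + 6)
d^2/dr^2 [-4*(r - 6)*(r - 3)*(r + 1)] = 64 - 24*r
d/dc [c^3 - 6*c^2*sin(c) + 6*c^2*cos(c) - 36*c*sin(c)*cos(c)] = -6*sqrt(2)*c^2*sin(c + pi/4) + 3*c^2 - 36*c*cos(2*c) + 12*sqrt(2)*c*cos(c + pi/4) - 18*sin(2*c)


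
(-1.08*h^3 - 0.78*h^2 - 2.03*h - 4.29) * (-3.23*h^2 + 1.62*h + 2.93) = 3.4884*h^5 + 0.7698*h^4 + 2.1289*h^3 + 8.2827*h^2 - 12.8977*h - 12.5697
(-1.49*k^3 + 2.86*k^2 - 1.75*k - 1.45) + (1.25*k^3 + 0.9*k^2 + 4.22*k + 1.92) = -0.24*k^3 + 3.76*k^2 + 2.47*k + 0.47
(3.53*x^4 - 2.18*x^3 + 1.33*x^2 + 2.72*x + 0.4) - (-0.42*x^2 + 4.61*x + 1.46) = 3.53*x^4 - 2.18*x^3 + 1.75*x^2 - 1.89*x - 1.06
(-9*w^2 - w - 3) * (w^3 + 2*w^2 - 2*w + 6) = -9*w^5 - 19*w^4 + 13*w^3 - 58*w^2 - 18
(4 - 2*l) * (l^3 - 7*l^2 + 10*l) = -2*l^4 + 18*l^3 - 48*l^2 + 40*l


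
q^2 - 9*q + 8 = (q - 8)*(q - 1)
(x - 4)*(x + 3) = x^2 - x - 12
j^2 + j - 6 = (j - 2)*(j + 3)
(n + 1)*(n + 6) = n^2 + 7*n + 6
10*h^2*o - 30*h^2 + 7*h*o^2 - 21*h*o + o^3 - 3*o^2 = (2*h + o)*(5*h + o)*(o - 3)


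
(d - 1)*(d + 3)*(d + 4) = d^3 + 6*d^2 + 5*d - 12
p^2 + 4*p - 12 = (p - 2)*(p + 6)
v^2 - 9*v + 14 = (v - 7)*(v - 2)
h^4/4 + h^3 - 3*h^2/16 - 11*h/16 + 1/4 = (h/4 + 1/4)*(h - 1/2)^2*(h + 4)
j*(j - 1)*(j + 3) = j^3 + 2*j^2 - 3*j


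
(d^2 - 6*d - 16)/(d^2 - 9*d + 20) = (d^2 - 6*d - 16)/(d^2 - 9*d + 20)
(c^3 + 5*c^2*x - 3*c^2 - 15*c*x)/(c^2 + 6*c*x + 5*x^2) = c*(c - 3)/(c + x)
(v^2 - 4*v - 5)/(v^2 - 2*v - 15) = (v + 1)/(v + 3)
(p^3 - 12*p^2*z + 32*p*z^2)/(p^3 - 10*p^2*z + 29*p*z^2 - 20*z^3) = p*(p - 8*z)/(p^2 - 6*p*z + 5*z^2)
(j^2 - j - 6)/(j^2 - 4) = (j - 3)/(j - 2)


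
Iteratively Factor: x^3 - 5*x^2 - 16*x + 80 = (x - 5)*(x^2 - 16) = (x - 5)*(x - 4)*(x + 4)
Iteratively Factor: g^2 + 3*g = (g + 3)*(g)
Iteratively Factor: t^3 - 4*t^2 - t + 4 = (t - 4)*(t^2 - 1) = (t - 4)*(t + 1)*(t - 1)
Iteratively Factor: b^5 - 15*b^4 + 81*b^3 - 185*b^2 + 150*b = (b - 3)*(b^4 - 12*b^3 + 45*b^2 - 50*b) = (b - 3)*(b - 2)*(b^3 - 10*b^2 + 25*b) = (b - 5)*(b - 3)*(b - 2)*(b^2 - 5*b) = (b - 5)^2*(b - 3)*(b - 2)*(b)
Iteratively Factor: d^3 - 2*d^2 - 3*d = (d - 3)*(d^2 + d) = d*(d - 3)*(d + 1)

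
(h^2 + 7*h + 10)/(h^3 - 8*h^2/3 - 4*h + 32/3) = 3*(h + 5)/(3*h^2 - 14*h + 16)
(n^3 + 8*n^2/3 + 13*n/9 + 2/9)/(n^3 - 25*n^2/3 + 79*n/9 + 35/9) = (3*n^2 + 7*n + 2)/(3*n^2 - 26*n + 35)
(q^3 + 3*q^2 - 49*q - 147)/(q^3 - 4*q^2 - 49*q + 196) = (q + 3)/(q - 4)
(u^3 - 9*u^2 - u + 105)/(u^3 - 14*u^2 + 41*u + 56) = (u^2 - 2*u - 15)/(u^2 - 7*u - 8)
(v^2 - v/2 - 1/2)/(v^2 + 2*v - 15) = (2*v^2 - v - 1)/(2*(v^2 + 2*v - 15))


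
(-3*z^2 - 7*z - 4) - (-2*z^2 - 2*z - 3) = -z^2 - 5*z - 1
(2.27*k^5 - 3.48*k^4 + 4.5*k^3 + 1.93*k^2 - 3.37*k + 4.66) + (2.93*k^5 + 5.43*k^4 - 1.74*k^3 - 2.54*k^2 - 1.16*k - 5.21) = 5.2*k^5 + 1.95*k^4 + 2.76*k^3 - 0.61*k^2 - 4.53*k - 0.55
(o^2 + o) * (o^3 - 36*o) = o^5 + o^4 - 36*o^3 - 36*o^2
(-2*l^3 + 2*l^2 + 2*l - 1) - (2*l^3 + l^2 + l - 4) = -4*l^3 + l^2 + l + 3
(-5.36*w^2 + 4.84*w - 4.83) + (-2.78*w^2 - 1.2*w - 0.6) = -8.14*w^2 + 3.64*w - 5.43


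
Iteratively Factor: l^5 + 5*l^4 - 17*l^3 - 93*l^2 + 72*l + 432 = (l + 3)*(l^4 + 2*l^3 - 23*l^2 - 24*l + 144) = (l + 3)*(l + 4)*(l^3 - 2*l^2 - 15*l + 36) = (l - 3)*(l + 3)*(l + 4)*(l^2 + l - 12) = (l - 3)*(l + 3)*(l + 4)^2*(l - 3)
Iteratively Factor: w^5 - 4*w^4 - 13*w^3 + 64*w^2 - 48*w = (w + 4)*(w^4 - 8*w^3 + 19*w^2 - 12*w) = (w - 4)*(w + 4)*(w^3 - 4*w^2 + 3*w) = (w - 4)*(w - 1)*(w + 4)*(w^2 - 3*w) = (w - 4)*(w - 3)*(w - 1)*(w + 4)*(w)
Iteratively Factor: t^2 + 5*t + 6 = (t + 2)*(t + 3)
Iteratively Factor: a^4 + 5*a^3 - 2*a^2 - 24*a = (a + 3)*(a^3 + 2*a^2 - 8*a) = a*(a + 3)*(a^2 + 2*a - 8) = a*(a - 2)*(a + 3)*(a + 4)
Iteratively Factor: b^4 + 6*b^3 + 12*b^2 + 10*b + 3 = (b + 1)*(b^3 + 5*b^2 + 7*b + 3) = (b + 1)^2*(b^2 + 4*b + 3) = (b + 1)^3*(b + 3)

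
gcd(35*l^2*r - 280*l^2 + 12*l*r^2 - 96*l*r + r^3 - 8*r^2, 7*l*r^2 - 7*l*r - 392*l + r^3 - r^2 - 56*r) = 7*l*r - 56*l + r^2 - 8*r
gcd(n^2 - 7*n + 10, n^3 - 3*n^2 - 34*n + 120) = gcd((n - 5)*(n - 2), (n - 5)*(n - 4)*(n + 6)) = n - 5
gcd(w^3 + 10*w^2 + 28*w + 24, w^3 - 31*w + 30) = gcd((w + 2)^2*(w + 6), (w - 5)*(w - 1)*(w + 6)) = w + 6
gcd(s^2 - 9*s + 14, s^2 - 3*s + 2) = s - 2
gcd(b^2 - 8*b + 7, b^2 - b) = b - 1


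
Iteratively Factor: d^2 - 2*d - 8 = (d - 4)*(d + 2)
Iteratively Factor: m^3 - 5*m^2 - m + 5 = (m + 1)*(m^2 - 6*m + 5) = (m - 5)*(m + 1)*(m - 1)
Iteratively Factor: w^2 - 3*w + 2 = (w - 1)*(w - 2)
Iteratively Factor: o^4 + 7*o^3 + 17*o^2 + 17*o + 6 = (o + 2)*(o^3 + 5*o^2 + 7*o + 3) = (o + 1)*(o + 2)*(o^2 + 4*o + 3) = (o + 1)*(o + 2)*(o + 3)*(o + 1)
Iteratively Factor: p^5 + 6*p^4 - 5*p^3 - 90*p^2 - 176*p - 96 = (p + 4)*(p^4 + 2*p^3 - 13*p^2 - 38*p - 24) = (p + 1)*(p + 4)*(p^3 + p^2 - 14*p - 24) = (p + 1)*(p + 2)*(p + 4)*(p^2 - p - 12) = (p - 4)*(p + 1)*(p + 2)*(p + 4)*(p + 3)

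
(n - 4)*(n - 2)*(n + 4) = n^3 - 2*n^2 - 16*n + 32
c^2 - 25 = (c - 5)*(c + 5)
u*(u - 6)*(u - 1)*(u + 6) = u^4 - u^3 - 36*u^2 + 36*u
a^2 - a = a*(a - 1)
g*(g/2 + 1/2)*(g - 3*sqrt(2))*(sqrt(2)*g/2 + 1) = sqrt(2)*g^4/4 - g^3 + sqrt(2)*g^3/4 - 3*sqrt(2)*g^2/2 - g^2 - 3*sqrt(2)*g/2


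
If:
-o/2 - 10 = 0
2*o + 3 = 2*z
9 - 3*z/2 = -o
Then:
No Solution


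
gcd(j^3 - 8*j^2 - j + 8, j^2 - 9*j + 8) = j^2 - 9*j + 8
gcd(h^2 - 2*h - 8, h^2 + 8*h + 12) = h + 2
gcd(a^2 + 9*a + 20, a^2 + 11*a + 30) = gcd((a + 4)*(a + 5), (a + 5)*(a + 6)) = a + 5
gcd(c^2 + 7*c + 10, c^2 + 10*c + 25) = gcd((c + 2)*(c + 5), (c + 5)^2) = c + 5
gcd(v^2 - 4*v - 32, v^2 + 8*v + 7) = 1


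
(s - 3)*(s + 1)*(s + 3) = s^3 + s^2 - 9*s - 9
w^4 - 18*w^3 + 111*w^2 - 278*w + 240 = (w - 8)*(w - 5)*(w - 3)*(w - 2)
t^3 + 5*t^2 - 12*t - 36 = (t - 3)*(t + 2)*(t + 6)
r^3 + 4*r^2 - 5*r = r*(r - 1)*(r + 5)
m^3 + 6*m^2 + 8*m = m*(m + 2)*(m + 4)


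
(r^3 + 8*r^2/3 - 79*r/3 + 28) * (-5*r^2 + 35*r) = -5*r^5 + 65*r^4/3 + 225*r^3 - 3185*r^2/3 + 980*r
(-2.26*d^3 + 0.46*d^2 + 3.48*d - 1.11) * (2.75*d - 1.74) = -6.215*d^4 + 5.1974*d^3 + 8.7696*d^2 - 9.1077*d + 1.9314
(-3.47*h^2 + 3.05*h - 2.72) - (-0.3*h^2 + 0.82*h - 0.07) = -3.17*h^2 + 2.23*h - 2.65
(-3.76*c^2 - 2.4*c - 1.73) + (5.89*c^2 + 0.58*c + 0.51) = 2.13*c^2 - 1.82*c - 1.22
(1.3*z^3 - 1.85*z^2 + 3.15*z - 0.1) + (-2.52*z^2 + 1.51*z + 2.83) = 1.3*z^3 - 4.37*z^2 + 4.66*z + 2.73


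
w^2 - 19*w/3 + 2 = (w - 6)*(w - 1/3)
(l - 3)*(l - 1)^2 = l^3 - 5*l^2 + 7*l - 3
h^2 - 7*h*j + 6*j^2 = (h - 6*j)*(h - j)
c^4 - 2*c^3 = c^3*(c - 2)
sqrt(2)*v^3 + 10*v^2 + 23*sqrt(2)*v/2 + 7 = (v + sqrt(2))*(v + 7*sqrt(2)/2)*(sqrt(2)*v + 1)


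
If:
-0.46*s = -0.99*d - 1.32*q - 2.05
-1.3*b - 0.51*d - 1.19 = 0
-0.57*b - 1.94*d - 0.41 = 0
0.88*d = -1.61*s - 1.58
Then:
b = -0.94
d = 0.07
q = -1.96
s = -1.02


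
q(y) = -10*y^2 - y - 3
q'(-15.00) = 299.00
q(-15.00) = -2238.00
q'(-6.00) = 119.00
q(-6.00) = -357.00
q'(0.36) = -8.20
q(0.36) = -4.66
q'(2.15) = -44.00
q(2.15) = -51.38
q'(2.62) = -53.40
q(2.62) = -74.26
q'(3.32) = -67.40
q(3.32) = -116.54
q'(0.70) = -15.00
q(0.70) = -8.60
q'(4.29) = -86.80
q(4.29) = -191.33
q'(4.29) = -86.80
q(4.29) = -191.33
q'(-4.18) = 82.60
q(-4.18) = -173.54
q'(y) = -20*y - 1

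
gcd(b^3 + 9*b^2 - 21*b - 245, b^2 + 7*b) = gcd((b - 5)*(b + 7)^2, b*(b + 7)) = b + 7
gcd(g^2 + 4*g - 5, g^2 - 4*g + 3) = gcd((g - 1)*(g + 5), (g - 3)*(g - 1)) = g - 1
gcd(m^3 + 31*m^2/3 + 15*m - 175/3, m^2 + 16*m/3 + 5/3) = m + 5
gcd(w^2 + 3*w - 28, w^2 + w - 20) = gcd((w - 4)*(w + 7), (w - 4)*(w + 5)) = w - 4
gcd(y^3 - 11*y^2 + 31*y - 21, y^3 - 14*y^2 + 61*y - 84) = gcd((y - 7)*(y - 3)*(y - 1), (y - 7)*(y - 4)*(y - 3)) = y^2 - 10*y + 21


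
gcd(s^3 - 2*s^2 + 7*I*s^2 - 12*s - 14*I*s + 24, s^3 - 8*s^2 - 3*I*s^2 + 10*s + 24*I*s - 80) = 1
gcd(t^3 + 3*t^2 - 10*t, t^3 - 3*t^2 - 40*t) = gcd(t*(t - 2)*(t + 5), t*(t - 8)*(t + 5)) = t^2 + 5*t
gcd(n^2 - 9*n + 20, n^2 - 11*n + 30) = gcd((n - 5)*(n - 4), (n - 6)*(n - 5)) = n - 5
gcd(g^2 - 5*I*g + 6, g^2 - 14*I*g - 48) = g - 6*I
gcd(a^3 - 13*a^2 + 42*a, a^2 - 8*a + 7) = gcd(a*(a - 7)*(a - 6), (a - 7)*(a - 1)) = a - 7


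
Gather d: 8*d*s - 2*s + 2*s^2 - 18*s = 8*d*s + 2*s^2 - 20*s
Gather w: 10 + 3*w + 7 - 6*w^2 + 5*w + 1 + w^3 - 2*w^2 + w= w^3 - 8*w^2 + 9*w + 18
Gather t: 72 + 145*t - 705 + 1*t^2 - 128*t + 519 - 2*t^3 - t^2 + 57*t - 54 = -2*t^3 + 74*t - 168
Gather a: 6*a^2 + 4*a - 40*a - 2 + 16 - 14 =6*a^2 - 36*a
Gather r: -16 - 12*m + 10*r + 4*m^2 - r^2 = 4*m^2 - 12*m - r^2 + 10*r - 16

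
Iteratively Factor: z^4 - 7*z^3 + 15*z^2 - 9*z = (z - 3)*(z^3 - 4*z^2 + 3*z) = (z - 3)*(z - 1)*(z^2 - 3*z) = z*(z - 3)*(z - 1)*(z - 3)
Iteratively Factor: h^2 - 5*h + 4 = (h - 4)*(h - 1)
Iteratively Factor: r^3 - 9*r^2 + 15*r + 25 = (r - 5)*(r^2 - 4*r - 5) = (r - 5)^2*(r + 1)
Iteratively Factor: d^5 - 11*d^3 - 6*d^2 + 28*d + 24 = (d - 2)*(d^4 + 2*d^3 - 7*d^2 - 20*d - 12) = (d - 2)*(d + 2)*(d^3 - 7*d - 6) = (d - 2)*(d + 1)*(d + 2)*(d^2 - d - 6) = (d - 3)*(d - 2)*(d + 1)*(d + 2)*(d + 2)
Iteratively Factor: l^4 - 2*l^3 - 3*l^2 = (l - 3)*(l^3 + l^2) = (l - 3)*(l + 1)*(l^2) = l*(l - 3)*(l + 1)*(l)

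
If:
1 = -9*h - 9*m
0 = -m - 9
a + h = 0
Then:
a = -80/9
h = 80/9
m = -9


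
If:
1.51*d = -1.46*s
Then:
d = -0.966887417218543*s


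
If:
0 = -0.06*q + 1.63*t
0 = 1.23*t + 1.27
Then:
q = -28.05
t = -1.03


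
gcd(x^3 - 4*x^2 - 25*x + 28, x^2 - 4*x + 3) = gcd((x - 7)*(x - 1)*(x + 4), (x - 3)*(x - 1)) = x - 1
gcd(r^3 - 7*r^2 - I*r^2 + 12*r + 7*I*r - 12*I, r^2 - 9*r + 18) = r - 3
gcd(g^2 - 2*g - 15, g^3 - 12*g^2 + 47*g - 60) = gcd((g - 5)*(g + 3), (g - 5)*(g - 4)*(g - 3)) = g - 5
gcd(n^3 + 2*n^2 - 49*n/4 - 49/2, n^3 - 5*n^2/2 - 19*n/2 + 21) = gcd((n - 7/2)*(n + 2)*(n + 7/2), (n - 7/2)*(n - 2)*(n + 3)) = n - 7/2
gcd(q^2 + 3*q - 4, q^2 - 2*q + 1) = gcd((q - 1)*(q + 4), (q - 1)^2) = q - 1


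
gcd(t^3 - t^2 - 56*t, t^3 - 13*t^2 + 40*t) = t^2 - 8*t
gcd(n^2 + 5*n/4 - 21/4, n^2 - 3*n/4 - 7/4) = n - 7/4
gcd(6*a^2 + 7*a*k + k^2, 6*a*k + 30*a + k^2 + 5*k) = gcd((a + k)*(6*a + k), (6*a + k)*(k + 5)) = 6*a + k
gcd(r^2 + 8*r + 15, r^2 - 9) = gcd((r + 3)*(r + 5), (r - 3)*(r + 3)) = r + 3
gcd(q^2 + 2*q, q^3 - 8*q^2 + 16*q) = q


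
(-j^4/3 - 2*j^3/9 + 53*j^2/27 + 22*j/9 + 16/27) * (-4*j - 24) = 4*j^5/3 + 80*j^4/9 - 68*j^3/27 - 512*j^2/9 - 1648*j/27 - 128/9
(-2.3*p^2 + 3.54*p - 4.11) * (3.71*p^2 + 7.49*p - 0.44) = -8.533*p^4 - 4.0936*p^3 + 12.2785*p^2 - 32.3415*p + 1.8084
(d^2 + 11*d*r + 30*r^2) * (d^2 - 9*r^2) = d^4 + 11*d^3*r + 21*d^2*r^2 - 99*d*r^3 - 270*r^4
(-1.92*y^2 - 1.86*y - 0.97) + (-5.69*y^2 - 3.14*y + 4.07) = -7.61*y^2 - 5.0*y + 3.1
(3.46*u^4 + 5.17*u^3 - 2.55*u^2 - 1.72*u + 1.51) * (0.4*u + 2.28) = 1.384*u^5 + 9.9568*u^4 + 10.7676*u^3 - 6.502*u^2 - 3.3176*u + 3.4428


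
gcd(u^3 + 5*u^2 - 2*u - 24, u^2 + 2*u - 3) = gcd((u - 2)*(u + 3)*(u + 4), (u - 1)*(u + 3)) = u + 3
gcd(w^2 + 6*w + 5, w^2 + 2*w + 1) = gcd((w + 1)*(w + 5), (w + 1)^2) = w + 1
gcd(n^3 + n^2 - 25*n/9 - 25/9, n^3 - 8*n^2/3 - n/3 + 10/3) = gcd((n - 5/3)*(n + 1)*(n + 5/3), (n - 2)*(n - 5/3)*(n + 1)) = n^2 - 2*n/3 - 5/3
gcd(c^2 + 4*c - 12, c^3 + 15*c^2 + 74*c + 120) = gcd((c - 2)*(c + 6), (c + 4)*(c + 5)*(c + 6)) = c + 6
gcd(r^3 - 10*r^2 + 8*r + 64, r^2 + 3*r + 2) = r + 2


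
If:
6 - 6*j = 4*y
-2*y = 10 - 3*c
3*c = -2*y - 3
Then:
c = 7/6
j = 19/6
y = -13/4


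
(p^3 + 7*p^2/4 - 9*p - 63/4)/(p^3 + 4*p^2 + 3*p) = (4*p^2 - 5*p - 21)/(4*p*(p + 1))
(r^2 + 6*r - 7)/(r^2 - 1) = (r + 7)/(r + 1)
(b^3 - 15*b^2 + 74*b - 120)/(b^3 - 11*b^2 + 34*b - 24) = (b - 5)/(b - 1)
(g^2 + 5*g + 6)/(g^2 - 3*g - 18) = (g + 2)/(g - 6)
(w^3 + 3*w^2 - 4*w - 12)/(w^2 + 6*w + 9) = (w^2 - 4)/(w + 3)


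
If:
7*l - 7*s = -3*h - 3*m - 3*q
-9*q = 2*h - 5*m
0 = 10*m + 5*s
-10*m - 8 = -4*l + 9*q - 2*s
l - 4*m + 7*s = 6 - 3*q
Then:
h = -78/127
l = 122/127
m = -36/127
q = -8/381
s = 72/127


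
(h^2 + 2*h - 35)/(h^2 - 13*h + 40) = (h + 7)/(h - 8)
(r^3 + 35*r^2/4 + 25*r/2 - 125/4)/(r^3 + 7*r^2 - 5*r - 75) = (r - 5/4)/(r - 3)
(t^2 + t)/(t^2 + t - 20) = t*(t + 1)/(t^2 + t - 20)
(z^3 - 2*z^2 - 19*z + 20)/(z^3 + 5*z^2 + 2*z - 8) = (z - 5)/(z + 2)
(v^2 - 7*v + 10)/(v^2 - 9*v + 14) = (v - 5)/(v - 7)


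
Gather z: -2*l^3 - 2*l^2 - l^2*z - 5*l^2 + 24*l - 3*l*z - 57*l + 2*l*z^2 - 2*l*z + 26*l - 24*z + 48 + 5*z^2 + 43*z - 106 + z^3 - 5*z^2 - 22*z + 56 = -2*l^3 - 7*l^2 + 2*l*z^2 - 7*l + z^3 + z*(-l^2 - 5*l - 3) - 2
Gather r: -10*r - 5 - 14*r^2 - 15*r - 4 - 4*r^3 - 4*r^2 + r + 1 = -4*r^3 - 18*r^2 - 24*r - 8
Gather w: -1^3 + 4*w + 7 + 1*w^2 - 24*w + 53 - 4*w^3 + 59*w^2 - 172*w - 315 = -4*w^3 + 60*w^2 - 192*w - 256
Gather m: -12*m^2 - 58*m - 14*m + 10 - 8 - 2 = -12*m^2 - 72*m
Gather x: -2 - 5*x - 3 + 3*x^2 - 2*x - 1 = 3*x^2 - 7*x - 6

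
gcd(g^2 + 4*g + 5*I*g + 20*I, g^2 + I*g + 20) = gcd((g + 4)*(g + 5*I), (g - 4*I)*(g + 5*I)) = g + 5*I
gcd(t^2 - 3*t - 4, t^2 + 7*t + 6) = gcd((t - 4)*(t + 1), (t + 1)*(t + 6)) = t + 1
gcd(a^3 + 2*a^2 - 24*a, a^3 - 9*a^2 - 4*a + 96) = a - 4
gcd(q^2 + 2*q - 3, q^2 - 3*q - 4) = 1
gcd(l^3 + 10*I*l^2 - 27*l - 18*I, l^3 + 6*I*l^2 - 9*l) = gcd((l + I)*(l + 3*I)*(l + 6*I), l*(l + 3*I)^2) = l + 3*I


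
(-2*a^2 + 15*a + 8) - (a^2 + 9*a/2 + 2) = -3*a^2 + 21*a/2 + 6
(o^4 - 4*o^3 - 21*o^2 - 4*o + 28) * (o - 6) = o^5 - 10*o^4 + 3*o^3 + 122*o^2 + 52*o - 168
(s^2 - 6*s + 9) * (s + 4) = s^3 - 2*s^2 - 15*s + 36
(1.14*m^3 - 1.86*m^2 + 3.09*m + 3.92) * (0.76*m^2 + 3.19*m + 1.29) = 0.8664*m^5 + 2.223*m^4 - 2.1144*m^3 + 10.4369*m^2 + 16.4909*m + 5.0568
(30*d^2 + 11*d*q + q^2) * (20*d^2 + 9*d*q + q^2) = 600*d^4 + 490*d^3*q + 149*d^2*q^2 + 20*d*q^3 + q^4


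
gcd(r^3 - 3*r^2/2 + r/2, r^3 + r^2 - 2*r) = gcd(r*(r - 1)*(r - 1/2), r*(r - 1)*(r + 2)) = r^2 - r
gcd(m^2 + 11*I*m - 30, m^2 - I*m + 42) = m + 6*I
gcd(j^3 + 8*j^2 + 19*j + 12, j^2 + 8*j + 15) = j + 3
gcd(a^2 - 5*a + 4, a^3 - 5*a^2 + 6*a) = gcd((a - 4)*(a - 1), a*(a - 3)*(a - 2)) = 1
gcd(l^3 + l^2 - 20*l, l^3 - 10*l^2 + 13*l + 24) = 1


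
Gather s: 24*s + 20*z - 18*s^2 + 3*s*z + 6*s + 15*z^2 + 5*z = -18*s^2 + s*(3*z + 30) + 15*z^2 + 25*z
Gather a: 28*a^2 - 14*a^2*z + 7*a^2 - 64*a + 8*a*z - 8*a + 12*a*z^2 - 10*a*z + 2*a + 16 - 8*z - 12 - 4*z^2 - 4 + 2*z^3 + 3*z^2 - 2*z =a^2*(35 - 14*z) + a*(12*z^2 - 2*z - 70) + 2*z^3 - z^2 - 10*z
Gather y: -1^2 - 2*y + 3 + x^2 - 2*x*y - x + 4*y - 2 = x^2 - x + y*(2 - 2*x)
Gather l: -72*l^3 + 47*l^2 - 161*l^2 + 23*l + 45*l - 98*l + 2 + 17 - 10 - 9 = -72*l^3 - 114*l^2 - 30*l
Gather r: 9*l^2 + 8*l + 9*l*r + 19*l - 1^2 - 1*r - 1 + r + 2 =9*l^2 + 9*l*r + 27*l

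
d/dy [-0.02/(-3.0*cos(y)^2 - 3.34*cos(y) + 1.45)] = (0.12*cos(y) + 0.0668)*sin(y)/(3.0*cos(y)^2 + 3.34*cos(y) - 1.45)^2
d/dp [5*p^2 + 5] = 10*p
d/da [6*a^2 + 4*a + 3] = 12*a + 4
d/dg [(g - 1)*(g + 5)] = 2*g + 4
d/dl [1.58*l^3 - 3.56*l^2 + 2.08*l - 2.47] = 4.74*l^2 - 7.12*l + 2.08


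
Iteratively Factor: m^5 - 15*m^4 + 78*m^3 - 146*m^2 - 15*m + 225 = (m - 5)*(m^4 - 10*m^3 + 28*m^2 - 6*m - 45) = (m - 5)^2*(m^3 - 5*m^2 + 3*m + 9) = (m - 5)^2*(m - 3)*(m^2 - 2*m - 3) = (m - 5)^2*(m - 3)^2*(m + 1)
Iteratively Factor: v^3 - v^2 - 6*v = (v)*(v^2 - v - 6) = v*(v - 3)*(v + 2)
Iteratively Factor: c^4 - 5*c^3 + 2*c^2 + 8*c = (c - 4)*(c^3 - c^2 - 2*c) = c*(c - 4)*(c^2 - c - 2) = c*(c - 4)*(c + 1)*(c - 2)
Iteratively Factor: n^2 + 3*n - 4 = (n - 1)*(n + 4)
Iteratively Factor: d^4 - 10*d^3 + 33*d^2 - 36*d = (d - 4)*(d^3 - 6*d^2 + 9*d) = d*(d - 4)*(d^2 - 6*d + 9) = d*(d - 4)*(d - 3)*(d - 3)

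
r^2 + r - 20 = (r - 4)*(r + 5)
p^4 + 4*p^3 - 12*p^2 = p^2*(p - 2)*(p + 6)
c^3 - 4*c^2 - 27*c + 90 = (c - 6)*(c - 3)*(c + 5)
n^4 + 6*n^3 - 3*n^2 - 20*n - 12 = (n - 2)*(n + 1)^2*(n + 6)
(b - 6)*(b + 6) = b^2 - 36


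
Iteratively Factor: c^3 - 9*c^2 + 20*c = (c - 5)*(c^2 - 4*c) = c*(c - 5)*(c - 4)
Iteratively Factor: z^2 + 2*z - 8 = (z - 2)*(z + 4)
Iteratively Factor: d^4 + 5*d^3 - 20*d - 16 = (d + 2)*(d^3 + 3*d^2 - 6*d - 8) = (d - 2)*(d + 2)*(d^2 + 5*d + 4) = (d - 2)*(d + 1)*(d + 2)*(d + 4)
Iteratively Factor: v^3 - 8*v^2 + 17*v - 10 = (v - 1)*(v^2 - 7*v + 10) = (v - 2)*(v - 1)*(v - 5)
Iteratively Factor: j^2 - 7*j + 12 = (j - 4)*(j - 3)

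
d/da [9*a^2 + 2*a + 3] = 18*a + 2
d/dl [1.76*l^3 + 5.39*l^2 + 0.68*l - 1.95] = 5.28*l^2 + 10.78*l + 0.68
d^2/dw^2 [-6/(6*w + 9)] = -16/(2*w + 3)^3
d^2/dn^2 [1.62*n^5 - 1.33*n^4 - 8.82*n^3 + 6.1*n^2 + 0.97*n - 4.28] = 32.4*n^3 - 15.96*n^2 - 52.92*n + 12.2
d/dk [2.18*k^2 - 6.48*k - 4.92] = 4.36*k - 6.48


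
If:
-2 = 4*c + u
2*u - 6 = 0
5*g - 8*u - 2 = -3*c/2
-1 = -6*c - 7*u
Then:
No Solution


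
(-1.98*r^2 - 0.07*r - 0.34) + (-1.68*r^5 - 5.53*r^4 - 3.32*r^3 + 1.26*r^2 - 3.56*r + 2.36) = -1.68*r^5 - 5.53*r^4 - 3.32*r^3 - 0.72*r^2 - 3.63*r + 2.02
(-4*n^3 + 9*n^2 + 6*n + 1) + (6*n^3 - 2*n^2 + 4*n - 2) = 2*n^3 + 7*n^2 + 10*n - 1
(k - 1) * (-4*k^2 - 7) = -4*k^3 + 4*k^2 - 7*k + 7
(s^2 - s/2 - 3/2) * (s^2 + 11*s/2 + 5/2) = s^4 + 5*s^3 - 7*s^2/4 - 19*s/2 - 15/4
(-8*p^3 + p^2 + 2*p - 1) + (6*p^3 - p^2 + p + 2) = -2*p^3 + 3*p + 1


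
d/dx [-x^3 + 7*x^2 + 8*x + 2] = -3*x^2 + 14*x + 8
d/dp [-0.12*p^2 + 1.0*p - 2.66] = 1.0 - 0.24*p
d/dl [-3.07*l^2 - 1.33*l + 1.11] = -6.14*l - 1.33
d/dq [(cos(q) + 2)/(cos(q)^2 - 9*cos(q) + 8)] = (cos(q)^2 + 4*cos(q) - 26)*sin(q)/(cos(q)^2 - 9*cos(q) + 8)^2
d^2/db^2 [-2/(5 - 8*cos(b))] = 16*(8*sin(b)^2 - 5*cos(b) + 8)/(8*cos(b) - 5)^3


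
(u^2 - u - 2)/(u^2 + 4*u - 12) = (u + 1)/(u + 6)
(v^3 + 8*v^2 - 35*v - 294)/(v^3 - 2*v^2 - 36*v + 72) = (v^2 + 14*v + 49)/(v^2 + 4*v - 12)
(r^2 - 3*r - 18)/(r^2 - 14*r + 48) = (r + 3)/(r - 8)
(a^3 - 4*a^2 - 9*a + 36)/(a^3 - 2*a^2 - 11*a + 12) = (a - 3)/(a - 1)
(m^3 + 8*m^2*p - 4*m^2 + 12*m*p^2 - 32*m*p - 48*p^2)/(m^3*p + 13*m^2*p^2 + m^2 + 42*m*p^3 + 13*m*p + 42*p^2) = (m^2 + 2*m*p - 4*m - 8*p)/(m^2*p + 7*m*p^2 + m + 7*p)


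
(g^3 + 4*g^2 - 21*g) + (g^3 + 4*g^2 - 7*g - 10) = 2*g^3 + 8*g^2 - 28*g - 10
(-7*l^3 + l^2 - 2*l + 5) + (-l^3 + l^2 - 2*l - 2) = -8*l^3 + 2*l^2 - 4*l + 3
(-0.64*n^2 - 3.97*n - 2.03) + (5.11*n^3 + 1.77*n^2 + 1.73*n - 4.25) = 5.11*n^3 + 1.13*n^2 - 2.24*n - 6.28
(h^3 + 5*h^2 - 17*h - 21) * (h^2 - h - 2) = h^5 + 4*h^4 - 24*h^3 - 14*h^2 + 55*h + 42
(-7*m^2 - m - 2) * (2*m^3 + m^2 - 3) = -14*m^5 - 9*m^4 - 5*m^3 + 19*m^2 + 3*m + 6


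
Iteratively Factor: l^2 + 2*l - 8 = (l - 2)*(l + 4)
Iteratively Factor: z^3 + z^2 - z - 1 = (z + 1)*(z^2 - 1) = (z + 1)^2*(z - 1)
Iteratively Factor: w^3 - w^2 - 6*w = (w + 2)*(w^2 - 3*w) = w*(w + 2)*(w - 3)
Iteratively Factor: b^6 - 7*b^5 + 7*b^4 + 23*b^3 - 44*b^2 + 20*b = (b - 1)*(b^5 - 6*b^4 + b^3 + 24*b^2 - 20*b) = (b - 1)*(b + 2)*(b^4 - 8*b^3 + 17*b^2 - 10*b) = (b - 2)*(b - 1)*(b + 2)*(b^3 - 6*b^2 + 5*b) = (b - 5)*(b - 2)*(b - 1)*(b + 2)*(b^2 - b) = b*(b - 5)*(b - 2)*(b - 1)*(b + 2)*(b - 1)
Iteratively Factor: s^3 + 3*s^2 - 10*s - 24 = (s + 4)*(s^2 - s - 6) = (s - 3)*(s + 4)*(s + 2)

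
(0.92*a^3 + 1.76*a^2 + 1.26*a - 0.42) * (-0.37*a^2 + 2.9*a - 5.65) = -0.3404*a^5 + 2.0168*a^4 - 0.5602*a^3 - 6.1346*a^2 - 8.337*a + 2.373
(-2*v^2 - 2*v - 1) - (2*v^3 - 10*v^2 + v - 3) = -2*v^3 + 8*v^2 - 3*v + 2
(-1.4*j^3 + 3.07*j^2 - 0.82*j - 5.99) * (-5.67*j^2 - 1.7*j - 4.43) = 7.938*j^5 - 15.0269*j^4 + 5.6324*j^3 + 21.7572*j^2 + 13.8156*j + 26.5357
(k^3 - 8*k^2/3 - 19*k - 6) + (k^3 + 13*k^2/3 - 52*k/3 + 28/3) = 2*k^3 + 5*k^2/3 - 109*k/3 + 10/3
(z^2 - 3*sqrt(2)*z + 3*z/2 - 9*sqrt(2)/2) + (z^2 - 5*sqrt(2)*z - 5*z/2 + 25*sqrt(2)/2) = 2*z^2 - 8*sqrt(2)*z - z + 8*sqrt(2)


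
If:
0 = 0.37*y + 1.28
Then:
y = -3.46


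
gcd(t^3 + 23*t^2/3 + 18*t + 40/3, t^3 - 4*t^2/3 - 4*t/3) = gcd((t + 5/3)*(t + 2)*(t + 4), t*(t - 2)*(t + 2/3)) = 1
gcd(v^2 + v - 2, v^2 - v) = v - 1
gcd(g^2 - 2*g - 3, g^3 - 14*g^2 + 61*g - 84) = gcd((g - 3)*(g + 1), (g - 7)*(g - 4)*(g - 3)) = g - 3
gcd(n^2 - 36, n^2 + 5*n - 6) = n + 6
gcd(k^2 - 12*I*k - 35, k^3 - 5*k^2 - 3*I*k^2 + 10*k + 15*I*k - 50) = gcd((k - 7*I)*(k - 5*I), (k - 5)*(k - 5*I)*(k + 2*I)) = k - 5*I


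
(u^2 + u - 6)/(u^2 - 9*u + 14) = (u + 3)/(u - 7)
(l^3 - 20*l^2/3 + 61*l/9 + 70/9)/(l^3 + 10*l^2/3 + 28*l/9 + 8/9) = (3*l^2 - 22*l + 35)/(3*l^2 + 8*l + 4)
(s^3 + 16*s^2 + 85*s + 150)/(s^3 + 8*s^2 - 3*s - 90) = (s + 5)/(s - 3)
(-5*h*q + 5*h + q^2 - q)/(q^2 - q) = (-5*h + q)/q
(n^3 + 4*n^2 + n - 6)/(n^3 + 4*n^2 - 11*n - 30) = (n^2 + 2*n - 3)/(n^2 + 2*n - 15)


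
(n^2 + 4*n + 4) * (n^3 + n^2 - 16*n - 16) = n^5 + 5*n^4 - 8*n^3 - 76*n^2 - 128*n - 64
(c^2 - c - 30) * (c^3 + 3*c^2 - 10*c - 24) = c^5 + 2*c^4 - 43*c^3 - 104*c^2 + 324*c + 720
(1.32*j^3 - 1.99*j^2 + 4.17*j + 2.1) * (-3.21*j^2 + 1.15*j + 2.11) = -4.2372*j^5 + 7.9059*j^4 - 12.889*j^3 - 6.1444*j^2 + 11.2137*j + 4.431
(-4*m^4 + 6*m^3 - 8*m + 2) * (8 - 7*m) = 28*m^5 - 74*m^4 + 48*m^3 + 56*m^2 - 78*m + 16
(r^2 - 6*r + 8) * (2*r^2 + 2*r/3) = 2*r^4 - 34*r^3/3 + 12*r^2 + 16*r/3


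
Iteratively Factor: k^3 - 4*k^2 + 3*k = (k - 3)*(k^2 - k) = k*(k - 3)*(k - 1)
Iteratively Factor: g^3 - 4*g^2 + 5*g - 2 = (g - 1)*(g^2 - 3*g + 2) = (g - 1)^2*(g - 2)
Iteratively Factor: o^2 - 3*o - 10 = (o + 2)*(o - 5)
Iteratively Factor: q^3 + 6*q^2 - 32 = (q + 4)*(q^2 + 2*q - 8) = (q + 4)^2*(q - 2)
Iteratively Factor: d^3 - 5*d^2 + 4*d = (d - 1)*(d^2 - 4*d) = d*(d - 1)*(d - 4)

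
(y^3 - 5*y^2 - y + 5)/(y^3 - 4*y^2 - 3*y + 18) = (y^3 - 5*y^2 - y + 5)/(y^3 - 4*y^2 - 3*y + 18)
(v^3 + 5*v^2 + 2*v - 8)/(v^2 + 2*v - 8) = (v^2 + v - 2)/(v - 2)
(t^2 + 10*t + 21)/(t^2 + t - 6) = (t + 7)/(t - 2)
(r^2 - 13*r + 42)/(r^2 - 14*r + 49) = (r - 6)/(r - 7)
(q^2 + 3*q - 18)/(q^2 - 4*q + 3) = (q + 6)/(q - 1)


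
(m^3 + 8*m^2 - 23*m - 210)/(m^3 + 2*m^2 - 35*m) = (m + 6)/m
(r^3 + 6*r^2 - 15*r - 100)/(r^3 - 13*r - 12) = (r^2 + 10*r + 25)/(r^2 + 4*r + 3)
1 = 1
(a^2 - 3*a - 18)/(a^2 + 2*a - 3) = (a - 6)/(a - 1)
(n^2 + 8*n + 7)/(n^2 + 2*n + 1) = (n + 7)/(n + 1)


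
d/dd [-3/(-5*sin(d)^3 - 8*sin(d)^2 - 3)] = -3*(15*sin(d) + 16)*sin(d)*cos(d)/(5*sin(d)^3 + 8*sin(d)^2 + 3)^2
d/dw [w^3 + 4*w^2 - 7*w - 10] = 3*w^2 + 8*w - 7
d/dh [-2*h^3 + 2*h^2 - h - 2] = -6*h^2 + 4*h - 1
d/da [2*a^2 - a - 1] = 4*a - 1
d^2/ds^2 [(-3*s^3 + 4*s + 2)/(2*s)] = -3 + 2/s^3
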